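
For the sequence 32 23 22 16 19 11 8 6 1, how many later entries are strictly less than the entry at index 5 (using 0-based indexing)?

The element at index 5 is 11.
Elements after it: 8, 6, 1
Those smaller than 11: 8, 6, 1

3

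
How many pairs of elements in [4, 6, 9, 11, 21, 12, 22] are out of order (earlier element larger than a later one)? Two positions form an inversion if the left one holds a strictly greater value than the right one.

1

Inversion pairs (indices are 1-based):
(5,6): 21 > 12
That's 1 pair.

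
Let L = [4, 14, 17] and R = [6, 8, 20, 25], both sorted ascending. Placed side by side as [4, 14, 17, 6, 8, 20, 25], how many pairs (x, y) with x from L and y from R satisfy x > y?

Take each right-half value and tally the left-half values above it:
r = 6: 14, 17 → 2
r = 8: 14, 17 → 2
r = 20: none → 0
r = 25: none → 0
Cross-inversions: 2 + 2 + 0 + 0 = 4

There are 4 cross-inversions.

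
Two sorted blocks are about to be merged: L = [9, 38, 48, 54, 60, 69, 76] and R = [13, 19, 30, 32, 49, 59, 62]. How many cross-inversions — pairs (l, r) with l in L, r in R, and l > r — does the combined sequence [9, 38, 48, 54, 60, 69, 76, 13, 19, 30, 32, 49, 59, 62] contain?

33

For each element r of the right run, count left-run elements greater than r:
r = 13: 38, 48, 54, 60, 69, 76 → 6
r = 19: 38, 48, 54, 60, 69, 76 → 6
r = 30: 38, 48, 54, 60, 69, 76 → 6
r = 32: 38, 48, 54, 60, 69, 76 → 6
r = 49: 54, 60, 69, 76 → 4
r = 59: 60, 69, 76 → 3
r = 62: 69, 76 → 2
Cross-inversions: 6 + 6 + 6 + 6 + 4 + 3 + 2 = 33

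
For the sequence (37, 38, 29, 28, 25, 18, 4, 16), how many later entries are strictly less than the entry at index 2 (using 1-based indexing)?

6 such elements

The element at index 2 is 38.
Elements after it: 29, 28, 25, 18, 4, 16
Those smaller than 38: 29, 28, 25, 18, 4, 16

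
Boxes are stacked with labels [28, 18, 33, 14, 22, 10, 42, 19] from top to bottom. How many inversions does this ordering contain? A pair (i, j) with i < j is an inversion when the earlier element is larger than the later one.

Count, for each position, how many later elements it exceeds:
28: 5
18: 2
33: 4
14: 1
22: 2
10: 0
42: 1
19: 0
Sum: 5 + 2 + 4 + 1 + 2 + 0 + 1 + 0 = 15

15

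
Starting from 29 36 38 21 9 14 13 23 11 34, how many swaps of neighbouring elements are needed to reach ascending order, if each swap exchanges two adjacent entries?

Minimum adjacent swaps = number of inversions (each swap of adjacent out-of-order elements removes one inversion and no swap can remove more).
Count inversions — for each element, later elements that are smaller:
29: 21, 9, 14, 13, 23, 11 → 6
36: 21, 9, 14, 13, 23, 11, 34 → 7
38: 21, 9, 14, 13, 23, 11, 34 → 7
21: 9, 14, 13, 11 → 4
9: none → 0
14: 13, 11 → 2
13: 11 → 1
23: 11 → 1
11: none → 0
34: none → 0
Total inversions: 6 + 7 + 7 + 4 + 0 + 2 + 1 + 1 + 0 + 0 = 28

Swaps: 28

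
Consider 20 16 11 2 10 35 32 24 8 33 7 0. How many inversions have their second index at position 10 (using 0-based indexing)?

9

The element at index 10 is 7.
Elements before it: 20, 16, 11, 2, 10, 35, 32, 24, 8, 33
Those larger than 7: 20, 16, 11, 10, 35, 32, 24, 8, 33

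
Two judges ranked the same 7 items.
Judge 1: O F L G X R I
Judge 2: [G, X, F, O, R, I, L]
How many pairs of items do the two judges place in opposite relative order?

Discordant pairs: 9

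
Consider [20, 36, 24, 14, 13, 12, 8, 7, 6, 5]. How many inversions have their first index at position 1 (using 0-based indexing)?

8 such elements

The element at index 1 is 36.
Elements after it: 24, 14, 13, 12, 8, 7, 6, 5
Those smaller than 36: 24, 14, 13, 12, 8, 7, 6, 5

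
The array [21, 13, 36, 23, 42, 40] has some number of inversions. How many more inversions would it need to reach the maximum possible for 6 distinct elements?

Maximum inversions for 6 distinct elements is C(6, 2) = 6·5/2 = 15.
Current inversions — for each element, count later smaller elements:
21: 1
13: 0
36: 1
23: 0
42: 1
40: 0
Current total: 1 + 0 + 1 + 0 + 1 + 0 = 3
Shortfall: 15 − 3 = 12

12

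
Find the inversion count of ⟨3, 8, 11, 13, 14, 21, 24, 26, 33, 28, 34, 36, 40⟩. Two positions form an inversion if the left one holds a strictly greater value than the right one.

1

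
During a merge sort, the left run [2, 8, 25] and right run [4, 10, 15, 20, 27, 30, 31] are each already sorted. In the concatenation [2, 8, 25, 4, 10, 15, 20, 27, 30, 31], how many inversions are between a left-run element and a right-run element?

Take each right-half value and tally the left-half values above it:
r = 4: 8, 25 → 2
r = 10: 25 → 1
r = 15: 25 → 1
r = 20: 25 → 1
r = 27: none → 0
r = 30: none → 0
r = 31: none → 0
Cross-inversions: 2 + 1 + 1 + 1 + 0 + 0 + 0 = 5

5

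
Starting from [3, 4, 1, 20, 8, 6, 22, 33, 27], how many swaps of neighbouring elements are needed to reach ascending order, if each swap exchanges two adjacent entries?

6

The minimum number of adjacent swaps to sort an array equals its inversion count, since every such swap removes exactly one inversion.
Count inversions — for each element, later elements that are smaller:
3: 1 → 1
4: 1 → 1
1: none → 0
20: 8, 6 → 2
8: 6 → 1
6: none → 0
22: none → 0
33: 27 → 1
27: none → 0
Total inversions: 1 + 1 + 0 + 2 + 1 + 0 + 0 + 1 + 0 = 6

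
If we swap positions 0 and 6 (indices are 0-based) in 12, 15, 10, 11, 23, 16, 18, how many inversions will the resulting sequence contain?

Positions 0 and 6 hold 12 and 18; after swapping, the array is [18, 15, 10, 11, 23, 16, 12].
For each element, count later entries that are smaller:
18 → 15, 10, 11, 16, 12 → 5
15 → 10, 11, 12 → 3
10 → none → 0
11 → none → 0
23 → 16, 12 → 2
16 → 12 → 1
12 → none → 0
Sum: 5 + 3 + 0 + 0 + 2 + 1 + 0 = 11

11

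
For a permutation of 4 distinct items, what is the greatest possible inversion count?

6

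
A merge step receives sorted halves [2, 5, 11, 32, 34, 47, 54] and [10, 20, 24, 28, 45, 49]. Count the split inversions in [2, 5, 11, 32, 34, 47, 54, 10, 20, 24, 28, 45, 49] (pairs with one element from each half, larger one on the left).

20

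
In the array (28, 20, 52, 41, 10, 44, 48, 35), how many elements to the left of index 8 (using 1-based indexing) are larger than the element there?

4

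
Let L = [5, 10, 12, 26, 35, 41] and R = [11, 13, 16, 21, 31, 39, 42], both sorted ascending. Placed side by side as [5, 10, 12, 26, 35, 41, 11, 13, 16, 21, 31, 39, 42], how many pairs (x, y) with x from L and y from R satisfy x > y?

16 cross-inversions

Take each right-half value and tally the left-half values above it:
r = 11: 12, 26, 35, 41 → 4
r = 13: 26, 35, 41 → 3
r = 16: 26, 35, 41 → 3
r = 21: 26, 35, 41 → 3
r = 31: 35, 41 → 2
r = 39: 41 → 1
r = 42: none → 0
Cross-inversions: 4 + 3 + 3 + 3 + 2 + 1 + 0 = 16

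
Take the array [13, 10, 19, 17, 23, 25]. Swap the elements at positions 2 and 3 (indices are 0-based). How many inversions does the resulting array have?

1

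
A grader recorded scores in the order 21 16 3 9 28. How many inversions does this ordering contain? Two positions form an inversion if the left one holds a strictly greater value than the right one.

Count, for each position, how many later elements it exceeds:
21: 3
16: 2
3: 0
9: 0
28: 0
Sum: 3 + 2 + 0 + 0 + 0 = 5

5 inversions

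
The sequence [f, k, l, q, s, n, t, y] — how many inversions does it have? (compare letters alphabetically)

Out-of-order pairs: 2

For each element, count later entries that are smaller:
f → none → 0
k → none → 0
l → none → 0
q → n → 1
s → n → 1
n → none → 0
t → none → 0
y → none → 0
Sum: 0 + 0 + 0 + 1 + 1 + 0 + 0 + 0 = 2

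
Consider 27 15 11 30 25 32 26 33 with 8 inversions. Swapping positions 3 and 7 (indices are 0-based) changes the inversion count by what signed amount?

+3

Positions 3 and 7 hold 30 and 33; after swapping, the array is [27, 15, 11, 33, 25, 32, 26, 30].
Count, for each position, how many later elements it exceeds:
27: 4
15: 1
11: 0
33: 4
25: 0
32: 2
26: 0
30: 0
Sum: 4 + 1 + 0 + 4 + 0 + 2 + 0 + 0 = 11
Change: 11 − 8 = +3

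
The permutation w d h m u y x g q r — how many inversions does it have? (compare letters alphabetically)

For each element, count later entries that are smaller:
w → d, h, m, u, g, q, r → 7
d → none → 0
h → g → 1
m → g → 1
u → g, q, r → 3
y → x, g, q, r → 4
x → g, q, r → 3
g → none → 0
q → none → 0
r → none → 0
Sum: 7 + 0 + 1 + 1 + 3 + 4 + 3 + 0 + 0 + 0 = 19

19 out-of-order pairs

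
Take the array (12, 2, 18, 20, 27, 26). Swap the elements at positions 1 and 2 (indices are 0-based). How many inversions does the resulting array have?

3 inversions

Positions 1 and 2 hold 2 and 18; after swapping, the array is [12, 18, 2, 20, 27, 26].
For each element, count later entries that are smaller:
12: 1
18: 1
2: 0
20: 0
27: 1
26: 0
Sum: 1 + 1 + 0 + 0 + 1 + 0 = 3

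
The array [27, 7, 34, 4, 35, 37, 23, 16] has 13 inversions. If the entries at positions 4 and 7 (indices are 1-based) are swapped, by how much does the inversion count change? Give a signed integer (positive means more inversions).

+1

Positions 4 and 7 hold 4 and 23; after swapping, the array is [27, 7, 34, 23, 35, 37, 4, 16].
Element-by-element contributions:
27: 4
7: 1
34: 3
23: 2
35: 2
37: 2
4: 0
16: 0
Sum: 4 + 1 + 3 + 2 + 2 + 2 + 0 + 0 = 14
Change: 14 − 13 = +1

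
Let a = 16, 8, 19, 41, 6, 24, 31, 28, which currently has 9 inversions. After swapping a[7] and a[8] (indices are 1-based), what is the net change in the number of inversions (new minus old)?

Positions 7 and 8 hold 31 and 28; after swapping, the array is [16, 8, 19, 41, 6, 24, 28, 31].
Sweep left to right; for each value list the smaller values that follow it:
16 → 8, 6 → 2
8 → 6 → 1
19 → 6 → 1
41 → 6, 24, 28, 31 → 4
6 → none → 0
24 → none → 0
28 → none → 0
31 → none → 0
Sum: 2 + 1 + 1 + 4 + 0 + 0 + 0 + 0 = 8
Change: 8 − 9 = -1

-1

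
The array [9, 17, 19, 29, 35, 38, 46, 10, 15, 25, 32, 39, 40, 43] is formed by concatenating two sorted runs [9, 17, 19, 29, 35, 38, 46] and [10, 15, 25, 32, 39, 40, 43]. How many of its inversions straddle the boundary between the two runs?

Take each right-half value and tally the left-half values above it:
r = 10: 17, 19, 29, 35, 38, 46 → 6
r = 15: 17, 19, 29, 35, 38, 46 → 6
r = 25: 29, 35, 38, 46 → 4
r = 32: 35, 38, 46 → 3
r = 39: 46 → 1
r = 40: 46 → 1
r = 43: 46 → 1
Cross-inversions: 6 + 6 + 4 + 3 + 1 + 1 + 1 = 22

Cross-inversions: 22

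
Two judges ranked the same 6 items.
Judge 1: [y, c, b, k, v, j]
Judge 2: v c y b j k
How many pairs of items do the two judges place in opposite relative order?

6

Assign each item its position (1..6) in the first ordering, then rewrite the second ordering as that position sequence:
positions: y→1, c→2, b→3, k→4, v→5, j→6
second ordering as positions: [5, 2, 1, 3, 6, 4]
Discordant pairs = inversions in this position sequence.
5: 2, 1, 3, 4 → 4
2: 1 → 1
1: 0
3: 0
6: 4 → 1
4: 0
Total: 4 + 1 + 0 + 0 + 1 + 0 = 6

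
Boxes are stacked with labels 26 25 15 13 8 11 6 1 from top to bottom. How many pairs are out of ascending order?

Count, for each position, how many later elements it exceeds:
26 → 25, 15, 13, 8, 11, 6, 1 → 7
25 → 15, 13, 8, 11, 6, 1 → 6
15 → 13, 8, 11, 6, 1 → 5
13 → 8, 11, 6, 1 → 4
8 → 6, 1 → 2
11 → 6, 1 → 2
6 → 1 → 1
1 → none → 0
Sum: 7 + 6 + 5 + 4 + 2 + 2 + 1 + 0 = 27

27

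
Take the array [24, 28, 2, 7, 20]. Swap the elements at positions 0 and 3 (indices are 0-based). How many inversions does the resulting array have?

5 inversions

Positions 0 and 3 hold 24 and 7; after swapping, the array is [7, 28, 2, 24, 20].
Element-by-element contributions:
7 → 2 → 1
28 → 2, 24, 20 → 3
2 → none → 0
24 → 20 → 1
20 → none → 0
Sum: 1 + 3 + 0 + 1 + 0 = 5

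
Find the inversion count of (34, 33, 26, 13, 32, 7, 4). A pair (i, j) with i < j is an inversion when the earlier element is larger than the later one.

19 out-of-order pairs

For each element, count later entries that are smaller:
34: 6
33: 5
26: 3
13: 2
32: 2
7: 1
4: 0
Sum: 6 + 5 + 3 + 2 + 2 + 1 + 0 = 19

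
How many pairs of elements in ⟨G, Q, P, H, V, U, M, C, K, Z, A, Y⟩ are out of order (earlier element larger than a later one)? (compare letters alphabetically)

Count, for each position, how many later elements it exceeds:
G: 2
Q: 6
P: 5
H: 2
V: 5
U: 4
M: 3
C: 1
K: 1
Z: 2
A: 0
Y: 0
Sum: 2 + 6 + 5 + 2 + 5 + 4 + 3 + 1 + 1 + 2 + 0 + 0 = 31

Inversions: 31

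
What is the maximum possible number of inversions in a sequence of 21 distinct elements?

210 inversions

A reversed (strictly descending) arrangement makes every pair an inversion, giving C(21, 2) inversions.
C(21, 2) = 21·20/2 = 210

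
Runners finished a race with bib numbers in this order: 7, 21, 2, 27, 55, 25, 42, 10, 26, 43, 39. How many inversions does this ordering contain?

17

Count, for each position, how many later elements it exceeds:
7 → 2 → 1
21 → 2, 10 → 2
2 → none → 0
27 → 25, 10, 26 → 3
55 → 25, 42, 10, 26, 43, 39 → 6
25 → 10 → 1
42 → 10, 26, 39 → 3
10 → none → 0
26 → none → 0
43 → 39 → 1
39 → none → 0
Sum: 1 + 2 + 0 + 3 + 6 + 1 + 3 + 0 + 0 + 1 + 0 = 17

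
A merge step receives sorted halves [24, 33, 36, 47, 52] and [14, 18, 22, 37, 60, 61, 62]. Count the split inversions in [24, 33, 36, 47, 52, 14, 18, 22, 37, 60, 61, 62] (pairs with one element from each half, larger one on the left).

17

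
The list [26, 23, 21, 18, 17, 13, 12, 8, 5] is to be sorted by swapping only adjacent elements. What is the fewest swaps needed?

36 swaps

Each adjacent swap fixes exactly one inversion, so the minimum swap count equals the number of inversions.
Count inversions — for each element, later elements that are smaller:
26: 23, 21, 18, 17, 13, 12, 8, 5 → 8
23: 21, 18, 17, 13, 12, 8, 5 → 7
21: 18, 17, 13, 12, 8, 5 → 6
18: 17, 13, 12, 8, 5 → 5
17: 13, 12, 8, 5 → 4
13: 12, 8, 5 → 3
12: 8, 5 → 2
8: 5 → 1
5: none → 0
Total inversions: 8 + 7 + 6 + 5 + 4 + 3 + 2 + 1 + 0 = 36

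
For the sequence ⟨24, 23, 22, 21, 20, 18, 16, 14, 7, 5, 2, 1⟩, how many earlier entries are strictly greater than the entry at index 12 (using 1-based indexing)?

11

The element at index 12 is 1.
Elements before it: 24, 23, 22, 21, 20, 18, 16, 14, 7, 5, 2
Those larger than 1: 24, 23, 22, 21, 20, 18, 16, 14, 7, 5, 2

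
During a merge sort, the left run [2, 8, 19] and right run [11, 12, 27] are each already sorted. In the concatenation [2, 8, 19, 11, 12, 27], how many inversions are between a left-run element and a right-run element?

2

Take each right-half value and tally the left-half values above it:
r = 11: 19 → 1
r = 12: 19 → 1
r = 27: none → 0
Cross-inversions: 1 + 1 + 0 = 2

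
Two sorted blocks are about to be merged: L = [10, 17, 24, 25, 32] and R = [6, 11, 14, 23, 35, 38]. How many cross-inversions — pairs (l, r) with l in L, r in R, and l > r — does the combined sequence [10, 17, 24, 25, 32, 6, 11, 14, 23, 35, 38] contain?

16

Count, for every r in R, how many entries of L exceed r:
r = 6: 10, 17, 24, 25, 32 → 5
r = 11: 17, 24, 25, 32 → 4
r = 14: 17, 24, 25, 32 → 4
r = 23: 24, 25, 32 → 3
r = 35: none → 0
r = 38: none → 0
Cross-inversions: 5 + 4 + 4 + 3 + 0 + 0 = 16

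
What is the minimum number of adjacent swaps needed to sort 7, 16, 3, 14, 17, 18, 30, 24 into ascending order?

Minimum adjacent swaps = number of inversions (each swap of adjacent out-of-order elements removes one inversion and no swap can remove more).
Count inversions — for each element, later elements that are smaller:
7: 3 → 1
16: 3, 14 → 2
3: none → 0
14: none → 0
17: none → 0
18: none → 0
30: 24 → 1
24: none → 0
Total inversions: 1 + 2 + 0 + 0 + 0 + 0 + 1 + 0 = 4

4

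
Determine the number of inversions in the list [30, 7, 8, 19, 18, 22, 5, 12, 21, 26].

19 out-of-order pairs

For each element, count later entries that are smaller:
30 → 7, 8, 19, 18, 22, 5, 12, 21, 26 → 9
7 → 5 → 1
8 → 5 → 1
19 → 18, 5, 12 → 3
18 → 5, 12 → 2
22 → 5, 12, 21 → 3
5 → none → 0
12 → none → 0
21 → none → 0
26 → none → 0
Sum: 9 + 1 + 1 + 3 + 2 + 3 + 0 + 0 + 0 + 0 = 19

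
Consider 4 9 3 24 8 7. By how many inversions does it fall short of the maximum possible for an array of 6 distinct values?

8

Maximum inversions for 6 distinct elements is C(6, 2) = 6·5/2 = 15.
Current inversions — for each element, count later smaller elements:
4: 1
9: 3
3: 0
24: 2
8: 1
7: 0
Current total: 1 + 3 + 0 + 2 + 1 + 0 = 7
Shortfall: 15 − 7 = 8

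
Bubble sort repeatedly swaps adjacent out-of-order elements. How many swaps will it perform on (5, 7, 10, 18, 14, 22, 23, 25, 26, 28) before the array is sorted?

1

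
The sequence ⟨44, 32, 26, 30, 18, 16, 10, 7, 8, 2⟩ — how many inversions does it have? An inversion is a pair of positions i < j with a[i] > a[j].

43 inversions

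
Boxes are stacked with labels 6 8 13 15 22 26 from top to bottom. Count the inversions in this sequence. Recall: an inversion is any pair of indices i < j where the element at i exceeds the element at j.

Out-of-order pairs: 0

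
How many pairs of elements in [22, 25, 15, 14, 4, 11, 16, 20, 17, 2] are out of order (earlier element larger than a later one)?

Sweep left to right; for each value list the smaller values that follow it:
22 → 15, 14, 4, 11, 16, 20, 17, 2 → 8
25 → 15, 14, 4, 11, 16, 20, 17, 2 → 8
15 → 14, 4, 11, 2 → 4
14 → 4, 11, 2 → 3
4 → 2 → 1
11 → 2 → 1
16 → 2 → 1
20 → 17, 2 → 2
17 → 2 → 1
2 → none → 0
Sum: 8 + 8 + 4 + 3 + 1 + 1 + 1 + 2 + 1 + 0 = 29

There are 29 out-of-order pairs.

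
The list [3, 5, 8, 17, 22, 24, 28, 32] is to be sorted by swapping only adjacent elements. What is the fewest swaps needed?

0

Each adjacent swap fixes exactly one inversion, so the minimum swap count equals the number of inversions.
Count inversions — for each element, later elements that are smaller:
3: none → 0
5: none → 0
8: none → 0
17: none → 0
22: none → 0
24: none → 0
28: none → 0
32: none → 0
Total inversions: 0 + 0 + 0 + 0 + 0 + 0 + 0 + 0 = 0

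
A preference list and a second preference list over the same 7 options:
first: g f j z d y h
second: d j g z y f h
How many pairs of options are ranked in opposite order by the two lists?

There are 8 pairs.

Assign each item its position (1..7) in the first ordering, then rewrite the second ordering as that position sequence:
positions: g→1, f→2, j→3, z→4, d→5, y→6, h→7
second ordering as positions: [5, 3, 1, 4, 6, 2, 7]
Discordant pairs = inversions in this position sequence.
5: 3, 1, 4, 2 → 4
3: 1, 2 → 2
1: 0
4: 2 → 1
6: 2 → 1
2: 0
7: 0
Total: 4 + 2 + 0 + 1 + 1 + 0 + 0 = 8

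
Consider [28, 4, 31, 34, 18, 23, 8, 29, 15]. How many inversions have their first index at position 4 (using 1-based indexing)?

The element at index 4 is 34.
Elements after it: 18, 23, 8, 29, 15
Those smaller than 34: 18, 23, 8, 29, 15

5 such elements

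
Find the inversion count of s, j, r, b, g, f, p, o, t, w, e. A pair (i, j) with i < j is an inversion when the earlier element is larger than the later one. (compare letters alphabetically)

Element-by-element contributions:
s → j, r, b, g, f, p, o, e → 8
j → b, g, f, e → 4
r → b, g, f, p, o, e → 6
b → none → 0
g → f, e → 2
f → e → 1
p → o, e → 2
o → e → 1
t → e → 1
w → e → 1
e → none → 0
Sum: 8 + 4 + 6 + 0 + 2 + 1 + 2 + 1 + 1 + 1 + 0 = 26

There are 26 out-of-order pairs.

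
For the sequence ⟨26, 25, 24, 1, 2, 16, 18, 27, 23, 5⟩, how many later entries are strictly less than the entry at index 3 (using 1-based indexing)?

The element at index 3 is 24.
Elements after it: 1, 2, 16, 18, 27, 23, 5
Those smaller than 24: 1, 2, 16, 18, 23, 5

6 such elements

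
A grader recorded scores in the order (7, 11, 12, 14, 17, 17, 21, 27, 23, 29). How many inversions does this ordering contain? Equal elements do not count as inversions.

For each element, count later entries that are smaller:
7: 0
11: 0
12: 0
14: 0
17: 0
17: 0
21: 0
27: 1
23: 0
29: 0
Sum: 0 + 0 + 0 + 0 + 0 + 0 + 0 + 1 + 0 + 0 = 1

1 out-of-order pair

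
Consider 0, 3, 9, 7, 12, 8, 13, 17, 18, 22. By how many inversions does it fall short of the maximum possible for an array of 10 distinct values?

Maximum inversions for 10 distinct elements is C(10, 2) = 10·9/2 = 45.
Current inversions — for each element, count later smaller elements:
0: 0
3: 0
9: 2
7: 0
12: 1
8: 0
13: 0
17: 0
18: 0
22: 0
Current total: 0 + 0 + 2 + 0 + 1 + 0 + 0 + 0 + 0 + 0 = 3
Shortfall: 45 − 3 = 42

42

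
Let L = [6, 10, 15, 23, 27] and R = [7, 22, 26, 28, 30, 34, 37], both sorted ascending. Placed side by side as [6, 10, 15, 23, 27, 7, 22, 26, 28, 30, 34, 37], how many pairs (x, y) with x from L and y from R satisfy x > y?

Count, for every r in R, how many entries of L exceed r:
r = 7: 10, 15, 23, 27 → 4
r = 22: 23, 27 → 2
r = 26: 27 → 1
r = 28: none → 0
r = 30: none → 0
r = 34: none → 0
r = 37: none → 0
Cross-inversions: 4 + 2 + 1 + 0 + 0 + 0 + 0 = 7

Cross-inversions: 7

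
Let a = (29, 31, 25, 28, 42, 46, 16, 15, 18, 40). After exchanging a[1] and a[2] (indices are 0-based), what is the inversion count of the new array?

24

Positions 1 and 2 hold 31 and 25; after swapping, the array is [29, 25, 31, 28, 42, 46, 16, 15, 18, 40].
For each element, count later entries that are smaller:
29: 5
25: 3
31: 4
28: 3
42: 4
46: 4
16: 1
15: 0
18: 0
40: 0
Sum: 5 + 3 + 4 + 3 + 4 + 4 + 1 + 0 + 0 + 0 = 24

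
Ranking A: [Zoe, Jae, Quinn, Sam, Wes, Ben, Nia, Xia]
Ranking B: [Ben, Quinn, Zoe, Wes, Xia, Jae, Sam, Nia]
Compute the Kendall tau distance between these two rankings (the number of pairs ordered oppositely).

Assign each item its position (1..8) in the first ordering, then rewrite the second ordering as that position sequence:
positions: Zoe→1, Jae→2, Quinn→3, Sam→4, Wes→5, Ben→6, Nia→7, Xia→8
second ordering as positions: [6, 3, 1, 5, 8, 2, 4, 7]
Discordant pairs = inversions in this position sequence.
6: 3, 1, 5, 2, 4 → 5
3: 1, 2 → 2
1: 0
5: 2, 4 → 2
8: 2, 4, 7 → 3
2: 0
4: 0
7: 0
Total: 5 + 2 + 0 + 2 + 3 + 0 + 0 + 0 = 12

Discordant pairs: 12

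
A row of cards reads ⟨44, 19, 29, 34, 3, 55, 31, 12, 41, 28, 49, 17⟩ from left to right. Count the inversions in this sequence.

There are 34 out-of-order pairs.

Element-by-element contributions:
44 → 19, 29, 34, 3, 31, 12, 41, 28, 17 → 9
19 → 3, 12, 17 → 3
29 → 3, 12, 28, 17 → 4
34 → 3, 31, 12, 28, 17 → 5
3 → none → 0
55 → 31, 12, 41, 28, 49, 17 → 6
31 → 12, 28, 17 → 3
12 → none → 0
41 → 28, 17 → 2
28 → 17 → 1
49 → 17 → 1
17 → none → 0
Sum: 9 + 3 + 4 + 5 + 0 + 6 + 3 + 0 + 2 + 1 + 1 + 0 = 34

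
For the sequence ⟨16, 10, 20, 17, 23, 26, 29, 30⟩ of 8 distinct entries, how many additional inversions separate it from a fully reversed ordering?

Maximum inversions for 8 distinct elements is C(8, 2) = 8·7/2 = 28.
Current inversions — for each element, count later smaller elements:
16: 1
10: 0
20: 1
17: 0
23: 0
26: 0
29: 0
30: 0
Current total: 1 + 0 + 1 + 0 + 0 + 0 + 0 + 0 = 2
Shortfall: 28 − 2 = 26

26 inversions short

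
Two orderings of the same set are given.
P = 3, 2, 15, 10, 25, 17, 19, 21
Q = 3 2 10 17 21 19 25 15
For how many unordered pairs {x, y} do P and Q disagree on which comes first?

There are 9 disagreeing pairs.

Assign each item its position (1..8) in the first ordering, then rewrite the second ordering as that position sequence:
positions: 3→1, 2→2, 15→3, 10→4, 25→5, 17→6, 19→7, 21→8
second ordering as positions: [1, 2, 4, 6, 8, 7, 5, 3]
Discordant pairs = inversions in this position sequence.
1: 0
2: 0
4: 3 → 1
6: 5, 3 → 2
8: 7, 5, 3 → 3
7: 5, 3 → 2
5: 3 → 1
3: 0
Total: 0 + 0 + 1 + 2 + 3 + 2 + 1 + 0 = 9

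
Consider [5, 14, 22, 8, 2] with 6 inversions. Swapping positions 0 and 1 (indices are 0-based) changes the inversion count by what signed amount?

+1

Positions 0 and 1 hold 5 and 14; after swapping, the array is [14, 5, 22, 8, 2].
For each element, count later entries that are smaller:
14 → 5, 8, 2 → 3
5 → 2 → 1
22 → 8, 2 → 2
8 → 2 → 1
2 → none → 0
Sum: 3 + 1 + 2 + 1 + 0 = 7
Change: 7 − 6 = +1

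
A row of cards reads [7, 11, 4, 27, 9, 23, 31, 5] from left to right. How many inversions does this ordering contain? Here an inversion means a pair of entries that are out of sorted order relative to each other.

11 inversions

Element-by-element contributions:
7 → 4, 5 → 2
11 → 4, 9, 5 → 3
4 → none → 0
27 → 9, 23, 5 → 3
9 → 5 → 1
23 → 5 → 1
31 → 5 → 1
5 → none → 0
Sum: 2 + 3 + 0 + 3 + 1 + 1 + 1 + 0 = 11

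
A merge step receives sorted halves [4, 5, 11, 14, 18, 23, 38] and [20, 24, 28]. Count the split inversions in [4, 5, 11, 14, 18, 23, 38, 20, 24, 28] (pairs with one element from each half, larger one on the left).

Count, for every r in R, how many entries of L exceed r:
r = 20: 23, 38 → 2
r = 24: 38 → 1
r = 28: 38 → 1
Cross-inversions: 2 + 1 + 1 = 4

4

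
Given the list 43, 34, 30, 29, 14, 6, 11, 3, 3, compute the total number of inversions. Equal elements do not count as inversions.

34 out-of-order pairs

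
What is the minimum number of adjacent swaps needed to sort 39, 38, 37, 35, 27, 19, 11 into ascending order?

Minimum adjacent swaps = number of inversions (each swap of adjacent out-of-order elements removes one inversion and no swap can remove more).
Count inversions — for each element, later elements that are smaller:
39: 38, 37, 35, 27, 19, 11 → 6
38: 37, 35, 27, 19, 11 → 5
37: 35, 27, 19, 11 → 4
35: 27, 19, 11 → 3
27: 19, 11 → 2
19: 11 → 1
11: none → 0
Total inversions: 6 + 5 + 4 + 3 + 2 + 1 + 0 = 21

21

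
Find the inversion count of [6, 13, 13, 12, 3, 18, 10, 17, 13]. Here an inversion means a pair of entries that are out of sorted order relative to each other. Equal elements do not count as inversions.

Out-of-order pairs: 13

Element-by-element contributions:
6 → 3 → 1
13 → 12, 3, 10 → 3
13 → 12, 3, 10 → 3
12 → 3, 10 → 2
3 → none → 0
18 → 10, 17, 13 → 3
10 → none → 0
17 → 13 → 1
13 → none → 0
Sum: 1 + 3 + 3 + 2 + 0 + 3 + 0 + 1 + 0 = 13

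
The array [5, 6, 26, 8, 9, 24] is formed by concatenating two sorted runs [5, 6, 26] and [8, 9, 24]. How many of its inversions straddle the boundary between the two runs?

3

Count, for every r in R, how many entries of L exceed r:
r = 8: 26 → 1
r = 9: 26 → 1
r = 24: 26 → 1
Cross-inversions: 1 + 1 + 1 = 3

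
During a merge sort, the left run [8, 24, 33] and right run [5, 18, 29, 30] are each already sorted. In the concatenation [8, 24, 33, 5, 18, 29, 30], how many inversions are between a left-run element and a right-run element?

7 cross-inversions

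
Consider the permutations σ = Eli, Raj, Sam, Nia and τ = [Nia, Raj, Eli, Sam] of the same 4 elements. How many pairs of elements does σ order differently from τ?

There are 4 discordant pairs.

Assign each item its position (1..4) in the first ordering, then rewrite the second ordering as that position sequence:
positions: Eli→1, Raj→2, Sam→3, Nia→4
second ordering as positions: [4, 2, 1, 3]
Discordant pairs = inversions in this position sequence.
4: 2, 1, 3 → 3
2: 1 → 1
1: 0
3: 0
Total: 3 + 1 + 0 + 0 = 4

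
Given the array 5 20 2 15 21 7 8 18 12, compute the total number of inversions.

15 out-of-order pairs

Sweep left to right; for each value list the smaller values that follow it:
5: 1
20: 6
2: 0
15: 3
21: 4
7: 0
8: 0
18: 1
12: 0
Sum: 1 + 6 + 0 + 3 + 4 + 0 + 0 + 1 + 0 = 15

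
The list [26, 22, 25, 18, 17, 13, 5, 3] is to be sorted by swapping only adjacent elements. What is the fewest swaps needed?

Each adjacent swap fixes exactly one inversion, so the minimum swap count equals the number of inversions.
Count inversions — for each element, later elements that are smaller:
26: 22, 25, 18, 17, 13, 5, 3 → 7
22: 18, 17, 13, 5, 3 → 5
25: 18, 17, 13, 5, 3 → 5
18: 17, 13, 5, 3 → 4
17: 13, 5, 3 → 3
13: 5, 3 → 2
5: 3 → 1
3: none → 0
Total inversions: 7 + 5 + 5 + 4 + 3 + 2 + 1 + 0 = 27

There are 27 swaps.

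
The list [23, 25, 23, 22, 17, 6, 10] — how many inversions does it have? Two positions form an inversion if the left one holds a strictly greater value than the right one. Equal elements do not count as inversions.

For each element, count later entries that are smaller:
23 → 22, 17, 6, 10 → 4
25 → 23, 22, 17, 6, 10 → 5
23 → 22, 17, 6, 10 → 4
22 → 17, 6, 10 → 3
17 → 6, 10 → 2
6 → none → 0
10 → none → 0
Sum: 4 + 5 + 4 + 3 + 2 + 0 + 0 = 18

18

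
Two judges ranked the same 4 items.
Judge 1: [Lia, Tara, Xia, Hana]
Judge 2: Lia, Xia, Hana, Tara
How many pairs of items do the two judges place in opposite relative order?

Assign each item its position (1..4) in the first ordering, then rewrite the second ordering as that position sequence:
positions: Lia→1, Tara→2, Xia→3, Hana→4
second ordering as positions: [1, 3, 4, 2]
Discordant pairs = inversions in this position sequence.
1: 0
3: 2 → 1
4: 2 → 1
2: 0
Total: 0 + 1 + 1 + 0 = 2

2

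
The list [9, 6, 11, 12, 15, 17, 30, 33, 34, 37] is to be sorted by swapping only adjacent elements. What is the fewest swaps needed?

1

Each adjacent swap fixes exactly one inversion, so the minimum swap count equals the number of inversions.
Count inversions — for each element, later elements that are smaller:
9: 6 → 1
6: none → 0
11: none → 0
12: none → 0
15: none → 0
17: none → 0
30: none → 0
33: none → 0
34: none → 0
37: none → 0
Total inversions: 1 + 0 + 0 + 0 + 0 + 0 + 0 + 0 + 0 + 0 = 1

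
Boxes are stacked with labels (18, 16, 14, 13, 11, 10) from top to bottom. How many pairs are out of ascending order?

15 inversions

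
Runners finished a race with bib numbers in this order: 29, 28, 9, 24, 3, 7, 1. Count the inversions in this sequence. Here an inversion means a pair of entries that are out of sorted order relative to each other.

19 out-of-order pairs

For each element, count later entries that are smaller:
29 → 28, 9, 24, 3, 7, 1 → 6
28 → 9, 24, 3, 7, 1 → 5
9 → 3, 7, 1 → 3
24 → 3, 7, 1 → 3
3 → 1 → 1
7 → 1 → 1
1 → none → 0
Sum: 6 + 5 + 3 + 3 + 1 + 1 + 0 = 19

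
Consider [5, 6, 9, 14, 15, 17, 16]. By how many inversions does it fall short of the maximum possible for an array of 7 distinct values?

20 inversions short

Maximum inversions for 7 distinct elements is C(7, 2) = 7·6/2 = 21.
Current inversions — for each element, count later smaller elements:
5: 0
6: 0
9: 0
14: 0
15: 0
17: 1
16: 0
Current total: 0 + 0 + 0 + 0 + 0 + 1 + 0 = 1
Shortfall: 21 − 1 = 20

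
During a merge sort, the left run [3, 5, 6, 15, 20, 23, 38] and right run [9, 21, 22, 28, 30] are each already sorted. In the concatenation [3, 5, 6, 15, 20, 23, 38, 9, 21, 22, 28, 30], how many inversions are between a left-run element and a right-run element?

10 cross-inversions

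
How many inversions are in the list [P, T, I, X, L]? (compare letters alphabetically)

Out-of-order index pairs (0-indexed):
(0,2): P > I
(0,4): P > L
(1,2): T > I
(1,4): T > L
(3,4): X > L
That's 5 pairs.

5 inversions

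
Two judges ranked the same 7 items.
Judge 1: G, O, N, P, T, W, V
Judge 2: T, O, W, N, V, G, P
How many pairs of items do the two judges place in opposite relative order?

Assign each item its position (1..7) in the first ordering, then rewrite the second ordering as that position sequence:
positions: G→1, O→2, N→3, P→4, T→5, W→6, V→7
second ordering as positions: [5, 2, 6, 3, 7, 1, 4]
Discordant pairs = inversions in this position sequence.
5: 2, 3, 1, 4 → 4
2: 1 → 1
6: 3, 1, 4 → 3
3: 1 → 1
7: 1, 4 → 2
1: 0
4: 0
Total: 4 + 1 + 3 + 1 + 2 + 0 + 0 = 11

11 discordant pairs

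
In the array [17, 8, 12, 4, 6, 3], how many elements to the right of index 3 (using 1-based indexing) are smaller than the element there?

3

The element at index 3 is 12.
Elements after it: 4, 6, 3
Those smaller than 12: 4, 6, 3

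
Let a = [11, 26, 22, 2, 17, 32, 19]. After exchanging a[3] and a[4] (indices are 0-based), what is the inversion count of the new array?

Positions 3 and 4 hold 2 and 17; after swapping, the array is [11, 26, 22, 17, 2, 32, 19].
Element-by-element contributions:
11 → 2 → 1
26 → 22, 17, 2, 19 → 4
22 → 17, 2, 19 → 3
17 → 2 → 1
2 → none → 0
32 → 19 → 1
19 → none → 0
Sum: 1 + 4 + 3 + 1 + 0 + 1 + 0 = 10

10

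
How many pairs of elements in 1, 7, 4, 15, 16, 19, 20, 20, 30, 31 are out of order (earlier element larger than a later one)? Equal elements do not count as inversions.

1 out-of-order pair

Element-by-element contributions:
1: 0
7: 1
4: 0
15: 0
16: 0
19: 0
20: 0
20: 0
30: 0
31: 0
Sum: 0 + 1 + 0 + 0 + 0 + 0 + 0 + 0 + 0 + 0 = 1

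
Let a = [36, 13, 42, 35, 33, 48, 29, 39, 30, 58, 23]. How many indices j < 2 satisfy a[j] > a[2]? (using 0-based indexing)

0 such elements

The element at index 2 is 42.
Elements before it: 36, 13
None of them are larger than 42.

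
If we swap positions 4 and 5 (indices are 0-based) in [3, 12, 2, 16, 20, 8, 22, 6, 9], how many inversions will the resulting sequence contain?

13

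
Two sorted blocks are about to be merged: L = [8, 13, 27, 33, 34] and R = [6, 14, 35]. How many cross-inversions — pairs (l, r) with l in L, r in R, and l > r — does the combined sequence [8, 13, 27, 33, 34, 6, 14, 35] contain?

Count, for every r in R, how many entries of L exceed r:
r = 6: 8, 13, 27, 33, 34 → 5
r = 14: 27, 33, 34 → 3
r = 35: none → 0
Cross-inversions: 5 + 3 + 0 = 8

8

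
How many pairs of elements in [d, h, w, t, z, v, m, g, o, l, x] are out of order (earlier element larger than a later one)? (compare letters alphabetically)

24 inversions

Sweep left to right; for each value list the smaller values that follow it:
d: 0
h: 1
w: 6
t: 4
z: 6
v: 4
m: 2
g: 0
o: 1
l: 0
x: 0
Sum: 0 + 1 + 6 + 4 + 6 + 4 + 2 + 0 + 1 + 0 + 0 = 24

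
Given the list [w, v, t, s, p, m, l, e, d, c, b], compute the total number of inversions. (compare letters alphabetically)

Count, for each position, how many later elements it exceeds:
w: 10
v: 9
t: 8
s: 7
p: 6
m: 5
l: 4
e: 3
d: 2
c: 1
b: 0
Sum: 10 + 9 + 8 + 7 + 6 + 5 + 4 + 3 + 2 + 1 + 0 = 55

55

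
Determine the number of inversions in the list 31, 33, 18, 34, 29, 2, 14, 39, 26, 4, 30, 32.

Count, for each position, how many later elements it exceeds:
31 → 18, 29, 2, 14, 26, 4, 30 → 7
33 → 18, 29, 2, 14, 26, 4, 30, 32 → 8
18 → 2, 14, 4 → 3
34 → 29, 2, 14, 26, 4, 30, 32 → 7
29 → 2, 14, 26, 4 → 4
2 → none → 0
14 → 4 → 1
39 → 26, 4, 30, 32 → 4
26 → 4 → 1
4 → none → 0
30 → none → 0
32 → none → 0
Sum: 7 + 8 + 3 + 7 + 4 + 0 + 1 + 4 + 1 + 0 + 0 + 0 = 35

35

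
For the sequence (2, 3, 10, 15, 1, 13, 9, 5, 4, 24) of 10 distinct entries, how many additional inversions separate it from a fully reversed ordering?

Maximum inversions for 10 distinct elements is C(10, 2) = 10·9/2 = 45.
Current inversions — for each element, count later smaller elements:
2: 1
3: 1
10: 4
15: 5
1: 0
13: 3
9: 2
5: 1
4: 0
24: 0
Current total: 1 + 1 + 4 + 5 + 0 + 3 + 2 + 1 + 0 + 0 = 17
Shortfall: 45 − 17 = 28

28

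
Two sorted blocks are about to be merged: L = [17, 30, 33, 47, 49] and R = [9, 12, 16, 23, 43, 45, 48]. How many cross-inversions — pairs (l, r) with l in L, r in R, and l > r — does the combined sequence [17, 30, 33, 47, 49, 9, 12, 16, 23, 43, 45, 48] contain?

There are 24 cross-inversions.

Count, for every r in R, how many entries of L exceed r:
r = 9: 17, 30, 33, 47, 49 → 5
r = 12: 17, 30, 33, 47, 49 → 5
r = 16: 17, 30, 33, 47, 49 → 5
r = 23: 30, 33, 47, 49 → 4
r = 43: 47, 49 → 2
r = 45: 47, 49 → 2
r = 48: 49 → 1
Cross-inversions: 5 + 5 + 5 + 4 + 2 + 2 + 1 = 24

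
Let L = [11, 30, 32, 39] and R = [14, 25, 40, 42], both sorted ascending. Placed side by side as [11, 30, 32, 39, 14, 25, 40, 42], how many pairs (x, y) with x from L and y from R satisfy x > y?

6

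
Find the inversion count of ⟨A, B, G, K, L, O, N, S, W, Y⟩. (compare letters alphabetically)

Element-by-element contributions:
A → none → 0
B → none → 0
G → none → 0
K → none → 0
L → none → 0
O → N → 1
N → none → 0
S → none → 0
W → none → 0
Y → none → 0
Sum: 0 + 0 + 0 + 0 + 0 + 1 + 0 + 0 + 0 + 0 = 1

There is 1 inversion.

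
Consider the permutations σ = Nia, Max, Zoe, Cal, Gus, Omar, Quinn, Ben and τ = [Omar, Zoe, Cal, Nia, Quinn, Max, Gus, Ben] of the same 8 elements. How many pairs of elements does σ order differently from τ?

11

Assign each item its position (1..8) in the first ordering, then rewrite the second ordering as that position sequence:
positions: Nia→1, Max→2, Zoe→3, Cal→4, Gus→5, Omar→6, Quinn→7, Ben→8
second ordering as positions: [6, 3, 4, 1, 7, 2, 5, 8]
Discordant pairs = inversions in this position sequence.
6: 3, 4, 1, 2, 5 → 5
3: 1, 2 → 2
4: 1, 2 → 2
1: 0
7: 2, 5 → 2
2: 0
5: 0
8: 0
Total: 5 + 2 + 2 + 0 + 2 + 0 + 0 + 0 = 11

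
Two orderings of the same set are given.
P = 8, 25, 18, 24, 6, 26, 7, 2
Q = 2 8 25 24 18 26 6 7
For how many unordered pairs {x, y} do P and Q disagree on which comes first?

9 disagreeing pairs

Assign each item its position (1..8) in the first ordering, then rewrite the second ordering as that position sequence:
positions: 8→1, 25→2, 18→3, 24→4, 6→5, 26→6, 7→7, 2→8
second ordering as positions: [8, 1, 2, 4, 3, 6, 5, 7]
Discordant pairs = inversions in this position sequence.
8: 1, 2, 4, 3, 6, 5, 7 → 7
1: 0
2: 0
4: 3 → 1
3: 0
6: 5 → 1
5: 0
7: 0
Total: 7 + 0 + 0 + 1 + 0 + 1 + 0 + 0 = 9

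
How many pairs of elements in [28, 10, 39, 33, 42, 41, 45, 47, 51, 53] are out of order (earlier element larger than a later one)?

Element-by-element contributions:
28: 1
10: 0
39: 1
33: 0
42: 1
41: 0
45: 0
47: 0
51: 0
53: 0
Sum: 1 + 0 + 1 + 0 + 1 + 0 + 0 + 0 + 0 + 0 = 3

3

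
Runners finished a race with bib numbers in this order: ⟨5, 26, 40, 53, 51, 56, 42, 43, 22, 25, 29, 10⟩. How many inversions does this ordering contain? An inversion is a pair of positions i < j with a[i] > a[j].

Out-of-order pairs: 37

Sweep left to right; for each value list the smaller values that follow it:
5 → none → 0
26 → 22, 25, 10 → 3
40 → 22, 25, 29, 10 → 4
53 → 51, 42, 43, 22, 25, 29, 10 → 7
51 → 42, 43, 22, 25, 29, 10 → 6
56 → 42, 43, 22, 25, 29, 10 → 6
42 → 22, 25, 29, 10 → 4
43 → 22, 25, 29, 10 → 4
22 → 10 → 1
25 → 10 → 1
29 → 10 → 1
10 → none → 0
Sum: 0 + 3 + 4 + 7 + 6 + 6 + 4 + 4 + 1 + 1 + 1 + 0 = 37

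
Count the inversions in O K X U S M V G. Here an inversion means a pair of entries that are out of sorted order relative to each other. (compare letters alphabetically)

Element-by-element contributions:
O → K, M, G → 3
K → G → 1
X → U, S, M, V, G → 5
U → S, M, G → 3
S → M, G → 2
M → G → 1
V → G → 1
G → none → 0
Sum: 3 + 1 + 5 + 3 + 2 + 1 + 1 + 0 = 16

16 out-of-order pairs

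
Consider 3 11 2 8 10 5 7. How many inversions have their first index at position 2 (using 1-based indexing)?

5 such elements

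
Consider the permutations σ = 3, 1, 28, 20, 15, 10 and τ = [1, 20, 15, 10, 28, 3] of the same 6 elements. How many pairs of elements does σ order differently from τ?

8

Assign each item its position (1..6) in the first ordering, then rewrite the second ordering as that position sequence:
positions: 3→1, 1→2, 28→3, 20→4, 15→5, 10→6
second ordering as positions: [2, 4, 5, 6, 3, 1]
Discordant pairs = inversions in this position sequence.
2: 1 → 1
4: 3, 1 → 2
5: 3, 1 → 2
6: 3, 1 → 2
3: 1 → 1
1: 0
Total: 1 + 2 + 2 + 2 + 1 + 0 = 8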